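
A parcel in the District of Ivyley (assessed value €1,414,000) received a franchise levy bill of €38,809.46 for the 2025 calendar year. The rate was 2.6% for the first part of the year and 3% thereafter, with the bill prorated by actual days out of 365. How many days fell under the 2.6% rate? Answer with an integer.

Let d = days at the first rate; then 365 − d days at the second rate.
€1,414,000 × [2.6%·d + 3%·(365−d)] / 365 = €38,809.46
Solving gives d = 233, so the new rate took effect on 22 August 2025.

233 days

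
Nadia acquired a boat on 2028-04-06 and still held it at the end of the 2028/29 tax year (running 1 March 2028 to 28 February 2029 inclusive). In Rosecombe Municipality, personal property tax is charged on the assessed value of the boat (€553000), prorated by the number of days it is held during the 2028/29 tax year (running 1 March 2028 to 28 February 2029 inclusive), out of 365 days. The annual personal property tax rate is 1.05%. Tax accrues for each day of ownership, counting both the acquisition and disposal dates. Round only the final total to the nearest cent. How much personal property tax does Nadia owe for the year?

€5233.80

Days held (2028-04-06 to 2029-02-28): 329 out of 365
Tax = €553000 × 1.05% × 329/365 = €5233.8041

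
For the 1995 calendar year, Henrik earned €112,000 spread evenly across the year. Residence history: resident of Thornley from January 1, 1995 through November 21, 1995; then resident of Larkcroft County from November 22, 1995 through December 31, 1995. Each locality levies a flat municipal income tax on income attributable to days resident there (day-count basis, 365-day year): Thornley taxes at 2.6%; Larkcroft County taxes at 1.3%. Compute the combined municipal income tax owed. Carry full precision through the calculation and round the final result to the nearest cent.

€2,752.44

Thornley, January 1 – November 21, 1995: 325 days → €112,000 × 2.6% × 325/365 = €2,592.8767
Larkcroft County, November 22 – December 31, 1995: 40 days → €112,000 × 1.3% × 40/365 = €159.5616
Total = €2,752.4384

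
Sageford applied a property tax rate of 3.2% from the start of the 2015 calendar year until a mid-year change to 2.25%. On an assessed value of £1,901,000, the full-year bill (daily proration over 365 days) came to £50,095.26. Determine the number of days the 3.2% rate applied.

148 days

Let d = days at the first rate; then 365 − d days at the second rate.
£1,901,000 × [3.2%·d + 2.25%·(365−d)] / 365 = £50,095.26
Solving gives d = 148, so the new rate took effect on May 29, 2015.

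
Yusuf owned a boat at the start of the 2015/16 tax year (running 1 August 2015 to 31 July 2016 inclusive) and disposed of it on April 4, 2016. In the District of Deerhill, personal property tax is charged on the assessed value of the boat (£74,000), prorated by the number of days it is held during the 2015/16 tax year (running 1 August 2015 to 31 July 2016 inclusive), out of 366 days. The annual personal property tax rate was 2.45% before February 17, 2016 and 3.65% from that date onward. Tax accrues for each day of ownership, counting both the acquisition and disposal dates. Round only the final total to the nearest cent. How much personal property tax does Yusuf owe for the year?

August 1, 2015 – February 16, 2016: 200 days at 2.45% → £74,000 × 2.45% × 200/366 = £990.7104
February 17 – April 4, 2016: 48 days at 3.65% → £74,000 × 3.65% × 48/366 = £354.2295
Total = £1,344.9399

£1,344.94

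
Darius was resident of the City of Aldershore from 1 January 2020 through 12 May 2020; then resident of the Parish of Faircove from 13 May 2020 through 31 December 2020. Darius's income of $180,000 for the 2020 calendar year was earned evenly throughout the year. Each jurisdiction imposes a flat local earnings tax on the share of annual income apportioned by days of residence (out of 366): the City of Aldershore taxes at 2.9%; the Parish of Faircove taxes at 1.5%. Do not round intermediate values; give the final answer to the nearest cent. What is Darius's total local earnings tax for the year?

The City of Aldershore, 1 January – 12 May 2020: 133 days → $180,000 × 2.9% × 133/366 = $1,896.8852
The Parish of Faircove, 13 May – 31 December 2020: 233 days → $180,000 × 1.5% × 233/366 = $1,718.8525
Total = $3,615.7377

$3,615.74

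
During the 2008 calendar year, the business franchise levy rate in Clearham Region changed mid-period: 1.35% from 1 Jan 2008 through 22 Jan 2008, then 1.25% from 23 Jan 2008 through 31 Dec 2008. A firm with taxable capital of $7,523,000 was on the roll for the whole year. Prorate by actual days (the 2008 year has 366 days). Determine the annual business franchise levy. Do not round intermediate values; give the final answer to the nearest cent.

$94,489.70

1 Jan – 22 Jan 2008: 22 days at 1.35% → $7,523,000 × 1.35% × 22/366 = $6,104.7295
23 Jan – 31 Dec 2008: 344 days at 1.25% → $7,523,000 × 1.25% × 344/366 = $88,384.9727
Total = $94,489.7022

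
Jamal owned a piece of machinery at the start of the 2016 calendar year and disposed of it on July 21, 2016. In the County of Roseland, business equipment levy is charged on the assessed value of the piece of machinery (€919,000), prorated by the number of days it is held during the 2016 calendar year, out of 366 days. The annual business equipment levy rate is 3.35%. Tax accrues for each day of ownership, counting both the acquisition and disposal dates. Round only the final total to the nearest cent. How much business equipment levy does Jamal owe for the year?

Days held (January 1 – July 21, 2016): 203 out of 366
Tax = €919,000 × 3.35% × 203/366 = €17,075.5724

€17,075.57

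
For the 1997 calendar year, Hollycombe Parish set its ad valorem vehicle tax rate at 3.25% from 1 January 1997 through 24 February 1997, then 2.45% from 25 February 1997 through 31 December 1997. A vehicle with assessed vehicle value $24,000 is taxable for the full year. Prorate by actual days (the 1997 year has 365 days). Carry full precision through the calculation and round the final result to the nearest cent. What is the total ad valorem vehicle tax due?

1 January – 24 February 1997: 55 days at 3.25% → $24,000 × 3.25% × 55/365 = $117.5342
25 February – 31 December 1997: 310 days at 2.45% → $24,000 × 2.45% × 310/365 = $499.3973
Total = $616.9315

$616.93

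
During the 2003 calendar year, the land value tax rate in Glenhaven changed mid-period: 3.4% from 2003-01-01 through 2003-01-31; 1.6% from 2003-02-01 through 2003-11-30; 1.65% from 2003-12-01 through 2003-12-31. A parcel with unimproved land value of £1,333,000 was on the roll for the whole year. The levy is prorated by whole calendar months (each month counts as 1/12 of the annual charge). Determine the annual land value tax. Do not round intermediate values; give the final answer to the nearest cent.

£23,383.04

2003-01-01 to 2003-01-31: 1 month at 3.4% → £1,333,000 × 3.4% × 1/12 = £3,776.8333
2003-02-01 to 2003-11-30: 10 months at 1.6% → £1,333,000 × 1.6% × 10/12 = £17,773.3333
2003-12-01 to 2003-12-31: 1 month at 1.65% → £1,333,000 × 1.65% × 1/12 = £1,832.8750
Total = £23,383.0417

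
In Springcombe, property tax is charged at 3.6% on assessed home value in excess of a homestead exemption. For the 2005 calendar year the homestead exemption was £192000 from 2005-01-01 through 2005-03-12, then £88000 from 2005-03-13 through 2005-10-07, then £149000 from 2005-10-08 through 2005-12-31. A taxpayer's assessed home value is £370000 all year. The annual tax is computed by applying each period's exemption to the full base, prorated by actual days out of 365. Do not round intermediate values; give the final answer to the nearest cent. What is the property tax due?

£8912.32

2005-01-01 to 2005-03-12: 71 days, exemption £192000 → (£370000 − £192000) × 3.6% × 71/365 = £1246.4877
2005-03-13 to 2005-10-07: 209 days, exemption £88000 → (£370000 − £88000) × 3.6% × 209/365 = £5813.0630
2005-10-08 to 2005-12-31: 85 days, exemption £149000 → (£370000 − £149000) × 3.6% × 85/365 = £1852.7671
Total = £8912.3178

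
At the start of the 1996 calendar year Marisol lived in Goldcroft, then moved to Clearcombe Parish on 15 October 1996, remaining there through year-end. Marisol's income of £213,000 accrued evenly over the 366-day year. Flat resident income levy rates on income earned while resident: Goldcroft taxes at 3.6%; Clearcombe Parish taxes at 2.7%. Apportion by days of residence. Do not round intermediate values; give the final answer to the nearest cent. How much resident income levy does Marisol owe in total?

£7,259.46

Goldcroft, 1 January – 14 October 1996: 288 days → £213,000 × 3.6% × 288/366 = £6,033.8361
Clearcombe Parish, 15 October – 31 December 1996: 78 days → £213,000 × 2.7% × 78/366 = £1,225.6230
Total = £7,259.4590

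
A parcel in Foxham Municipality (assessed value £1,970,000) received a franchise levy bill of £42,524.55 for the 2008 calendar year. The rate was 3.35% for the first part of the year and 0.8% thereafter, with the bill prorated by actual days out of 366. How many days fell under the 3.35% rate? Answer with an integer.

Let d = days at the first rate; then 366 − d days at the second rate.
£1,970,000 × [3.35%·d + 0.8%·(366−d)] / 366 = £42,524.55
Solving gives d = 195, so the new rate took effect on 14 Jul 2008.

195 days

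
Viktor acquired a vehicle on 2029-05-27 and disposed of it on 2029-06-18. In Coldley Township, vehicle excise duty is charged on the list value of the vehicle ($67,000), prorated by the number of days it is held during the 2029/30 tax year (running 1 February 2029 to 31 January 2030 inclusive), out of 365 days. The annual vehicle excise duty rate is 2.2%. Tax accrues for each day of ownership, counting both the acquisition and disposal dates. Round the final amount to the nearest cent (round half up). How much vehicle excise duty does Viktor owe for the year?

Days held (2029-05-27 to 2029-06-18): 23 out of 365
Tax = $67,000 × 2.2% × 23/365 = $92.8822

$92.88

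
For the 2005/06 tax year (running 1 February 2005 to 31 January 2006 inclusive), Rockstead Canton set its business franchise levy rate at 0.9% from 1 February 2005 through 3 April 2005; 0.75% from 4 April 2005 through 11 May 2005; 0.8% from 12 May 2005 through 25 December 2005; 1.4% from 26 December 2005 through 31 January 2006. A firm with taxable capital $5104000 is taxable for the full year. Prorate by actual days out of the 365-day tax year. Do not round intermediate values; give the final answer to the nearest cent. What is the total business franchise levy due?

1 February – 3 April 2005: 62 days at 0.9% → $5104000 × 0.9% × 62/365 = $7802.8274
4 April – 11 May 2005: 38 days at 0.75% → $5104000 × 0.75% × 38/365 = $3985.3151
12 May – 25 December 2005: 228 days at 0.8% → $5104000 × 0.8% × 228/365 = $25506.0164
26 December 2005 – 31 January 2006: 37 days at 1.4% → $5104000 × 1.4% × 37/365 = $7243.4849
Total = $44537.6438

$44537.64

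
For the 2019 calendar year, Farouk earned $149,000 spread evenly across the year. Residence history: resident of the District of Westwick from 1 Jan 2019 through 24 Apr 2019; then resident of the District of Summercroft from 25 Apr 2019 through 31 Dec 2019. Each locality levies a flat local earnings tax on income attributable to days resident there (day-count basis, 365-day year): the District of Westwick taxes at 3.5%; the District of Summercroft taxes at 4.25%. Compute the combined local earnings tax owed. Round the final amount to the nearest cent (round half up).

$5,983.47

The District of Westwick, 1 Jan – 24 Apr 2019: 114 days → $149,000 × 3.5% × 114/365 = $1,628.7945
The District of Summercroft, 25 Apr – 31 Dec 2019: 251 days → $149,000 × 4.25% × 251/365 = $4,354.6781
Total = $5,983.4726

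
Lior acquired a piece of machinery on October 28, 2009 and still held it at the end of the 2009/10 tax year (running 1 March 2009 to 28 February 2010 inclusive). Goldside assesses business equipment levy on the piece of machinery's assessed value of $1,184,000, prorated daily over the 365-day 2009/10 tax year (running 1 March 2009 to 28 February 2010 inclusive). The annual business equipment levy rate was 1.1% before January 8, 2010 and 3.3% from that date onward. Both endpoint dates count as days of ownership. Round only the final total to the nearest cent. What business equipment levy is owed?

October 28, 2009 – January 7, 2010: 72 days at 1.1% → $1,184,000 × 1.1% × 72/365 = $2,569.1178
January 8 – February 28, 2010: 52 days at 3.3% → $1,184,000 × 3.3% × 52/365 = $5,566.4219
Total = $8,135.5397

$8,135.54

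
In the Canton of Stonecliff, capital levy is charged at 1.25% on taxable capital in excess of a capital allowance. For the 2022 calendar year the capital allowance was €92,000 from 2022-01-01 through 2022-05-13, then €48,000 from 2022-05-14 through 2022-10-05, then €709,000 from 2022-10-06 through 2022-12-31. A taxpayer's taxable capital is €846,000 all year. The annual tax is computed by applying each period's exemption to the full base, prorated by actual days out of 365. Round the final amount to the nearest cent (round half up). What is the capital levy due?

€7,805.17

2022-01-01 to 2022-05-13: 133 days, exemption €92,000 → (€846,000 − €92,000) × 1.25% × 133/365 = €3,434.3151
2022-05-14 to 2022-10-05: 145 days, exemption €48,000 → (€846,000 − €48,000) × 1.25% × 145/365 = €3,962.6712
2022-10-06 to 2022-12-31: 87 days, exemption €709,000 → (€846,000 − €709,000) × 1.25% × 87/365 = €408.1849
Total = €7,805.1712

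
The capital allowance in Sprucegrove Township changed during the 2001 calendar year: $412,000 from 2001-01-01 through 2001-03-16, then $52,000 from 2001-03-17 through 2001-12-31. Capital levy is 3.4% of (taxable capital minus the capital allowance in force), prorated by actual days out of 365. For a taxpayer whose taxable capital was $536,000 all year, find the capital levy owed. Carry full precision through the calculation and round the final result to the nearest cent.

2001-01-01 to 2001-03-16: 75 days, exemption $412,000 → ($536,000 − $412,000) × 3.4% × 75/365 = $866.3014
2001-03-17 to 2001-12-31: 290 days, exemption $52,000 → ($536,000 − $52,000) × 3.4% × 290/365 = $13,074.6301
Total = $13,940.9315

$13,940.93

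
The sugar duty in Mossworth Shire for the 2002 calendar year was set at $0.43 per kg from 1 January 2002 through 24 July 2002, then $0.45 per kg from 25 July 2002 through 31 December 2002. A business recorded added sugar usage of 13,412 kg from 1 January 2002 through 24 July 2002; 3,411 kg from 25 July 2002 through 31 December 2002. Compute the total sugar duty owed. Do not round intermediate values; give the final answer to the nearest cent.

$7302.11

1 January – 24 July 2002: 13,412 kg at $0.43/kg → $5767.16
25 July – 31 December 2002: 3,411 kg at $0.45/kg → $1534.95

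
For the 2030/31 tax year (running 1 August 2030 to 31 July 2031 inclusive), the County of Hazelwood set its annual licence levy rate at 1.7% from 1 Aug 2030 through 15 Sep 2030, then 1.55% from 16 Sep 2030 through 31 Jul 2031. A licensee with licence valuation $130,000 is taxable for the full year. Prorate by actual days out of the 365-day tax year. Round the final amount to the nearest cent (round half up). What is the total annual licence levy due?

$2,039.58

1 Aug – 15 Sep 2030: 46 days at 1.7% → $130,000 × 1.7% × 46/365 = $278.5205
16 Sep 2030 – 31 Jul 2031: 319 days at 1.55% → $130,000 × 1.55% × 319/365 = $1,761.0548
Total = $2,039.5753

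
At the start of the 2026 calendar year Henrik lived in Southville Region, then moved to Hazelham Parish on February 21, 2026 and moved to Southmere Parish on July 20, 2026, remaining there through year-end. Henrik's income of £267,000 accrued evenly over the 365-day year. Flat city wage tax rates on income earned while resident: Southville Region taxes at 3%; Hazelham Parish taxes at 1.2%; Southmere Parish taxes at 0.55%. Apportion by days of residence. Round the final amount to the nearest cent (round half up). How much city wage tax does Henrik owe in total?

Southville Region, January 1 – February 20, 2026: 51 days → £267,000 × 3% × 51/365 = £1,119.2055
Hazelham Parish, February 21 – July 19, 2026: 149 days → £267,000 × 1.2% × 149/365 = £1,307.9342
Southmere Parish, July 20 – December 31, 2026: 165 days → £267,000 × 0.55% × 165/365 = £663.8425
Total = £3,090.9822

£3,090.98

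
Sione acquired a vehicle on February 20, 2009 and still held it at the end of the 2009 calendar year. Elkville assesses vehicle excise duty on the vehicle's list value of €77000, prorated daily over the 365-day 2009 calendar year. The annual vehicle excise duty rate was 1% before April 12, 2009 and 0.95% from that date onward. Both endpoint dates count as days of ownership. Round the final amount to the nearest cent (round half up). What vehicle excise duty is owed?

February 20 – April 11, 2009: 51 days at 1% → €77000 × 1% × 51/365 = €107.5890
April 12 – December 31, 2009: 264 days at 0.95% → €77000 × 0.95% × 264/365 = €529.0849
Total = €636.6740

€636.67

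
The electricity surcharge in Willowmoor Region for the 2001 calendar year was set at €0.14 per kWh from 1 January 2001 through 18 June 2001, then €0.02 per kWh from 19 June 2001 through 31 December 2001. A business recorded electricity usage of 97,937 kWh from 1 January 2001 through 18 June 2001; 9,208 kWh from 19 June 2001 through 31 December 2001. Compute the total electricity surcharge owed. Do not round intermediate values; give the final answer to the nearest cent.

1 January – 18 June 2001: 97,937 kWh at €0.14/kWh → €13711.18
19 June – 31 December 2001: 9,208 kWh at €0.02/kWh → €184.16

€13895.34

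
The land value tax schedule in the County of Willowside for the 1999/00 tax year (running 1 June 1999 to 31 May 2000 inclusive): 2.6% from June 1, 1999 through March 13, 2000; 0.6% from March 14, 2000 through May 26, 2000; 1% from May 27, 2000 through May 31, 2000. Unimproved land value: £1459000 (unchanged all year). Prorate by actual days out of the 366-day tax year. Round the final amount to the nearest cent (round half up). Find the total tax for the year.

June 1, 1999 – March 13, 2000: 287 days at 2.6% → £1459000 × 2.6% × 287/366 = £29746.0601
March 14 – May 26, 2000: 74 days at 0.6% → £1459000 × 0.6% × 74/366 = £1769.9344
May 27 – May 31, 2000: 5 days at 1% → £1459000 × 1% × 5/366 = £199.3169
Total = £31715.3115

£31715.31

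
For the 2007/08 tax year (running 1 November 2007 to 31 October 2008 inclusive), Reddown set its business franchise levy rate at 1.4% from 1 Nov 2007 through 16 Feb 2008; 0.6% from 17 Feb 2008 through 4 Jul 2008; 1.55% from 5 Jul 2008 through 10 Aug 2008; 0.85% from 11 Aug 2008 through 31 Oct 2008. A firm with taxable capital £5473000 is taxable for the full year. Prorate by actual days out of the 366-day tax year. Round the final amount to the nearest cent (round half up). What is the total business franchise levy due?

£54079.52

1 Nov 2007 – 16 Feb 2008: 108 days at 1.4% → £5473000 × 1.4% × 108/366 = £22609.7705
17 Feb – 4 Jul 2008: 139 days at 0.6% → £5473000 × 0.6% × 139/366 = £12471.2623
5 Jul – 10 Aug 2008: 37 days at 1.55% → £5473000 × 1.55% × 37/366 = £8575.8620
11 Aug – 31 Oct 2008: 82 days at 0.85% → £5473000 × 0.85% × 82/366 = £10422.6257
Total = £54079.5205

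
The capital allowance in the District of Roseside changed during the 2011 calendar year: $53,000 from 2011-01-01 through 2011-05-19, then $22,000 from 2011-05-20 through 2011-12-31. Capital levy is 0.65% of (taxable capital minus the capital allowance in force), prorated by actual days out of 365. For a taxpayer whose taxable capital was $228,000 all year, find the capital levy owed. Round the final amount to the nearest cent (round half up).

2011-01-01 to 2011-05-19: 139 days, exemption $53,000 → ($228,000 − $53,000) × 0.65% × 139/365 = $433.1849
2011-05-20 to 2011-12-31: 226 days, exemption $22,000 → ($228,000 − $22,000) × 0.65% × 226/365 = $829.0795
Total = $1,262.2644

$1,262.26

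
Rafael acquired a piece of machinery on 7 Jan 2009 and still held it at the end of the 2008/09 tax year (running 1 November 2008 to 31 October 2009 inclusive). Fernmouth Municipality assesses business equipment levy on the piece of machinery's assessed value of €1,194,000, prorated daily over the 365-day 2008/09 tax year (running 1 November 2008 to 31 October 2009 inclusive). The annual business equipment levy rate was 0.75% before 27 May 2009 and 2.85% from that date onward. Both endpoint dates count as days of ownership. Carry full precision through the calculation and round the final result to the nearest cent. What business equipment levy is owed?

7 Jan – 26 May 2009: 140 days at 0.75% → €1,194,000 × 0.75% × 140/365 = €3,434.7945
27 May – 31 Oct 2009: 158 days at 2.85% → €1,194,000 × 2.85% × 158/365 = €14,730.3616
Total = €18,165.1562

€18,165.16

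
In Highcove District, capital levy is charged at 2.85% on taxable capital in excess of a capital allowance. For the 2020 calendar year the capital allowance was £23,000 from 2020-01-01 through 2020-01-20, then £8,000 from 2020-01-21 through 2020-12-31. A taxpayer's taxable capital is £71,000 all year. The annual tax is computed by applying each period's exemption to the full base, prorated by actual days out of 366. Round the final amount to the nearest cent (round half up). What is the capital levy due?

2020-01-01 to 2020-01-20: 20 days, exemption £23,000 → (£71,000 − £23,000) × 2.85% × 20/366 = £74.7541
2020-01-21 to 2020-12-31: 346 days, exemption £8,000 → (£71,000 − £8,000) × 2.85% × 346/366 = £1,697.3852
Total = £1,772.1393

£1,772.14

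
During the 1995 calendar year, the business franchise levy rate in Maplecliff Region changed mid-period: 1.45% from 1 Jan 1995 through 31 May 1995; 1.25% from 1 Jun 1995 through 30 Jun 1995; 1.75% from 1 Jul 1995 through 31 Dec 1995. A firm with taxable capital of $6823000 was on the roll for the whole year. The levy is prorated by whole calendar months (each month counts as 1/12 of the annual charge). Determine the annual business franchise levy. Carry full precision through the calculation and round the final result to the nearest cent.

$108030.83

1 Jan – 31 May 1995: 5 months at 1.45% → $6823000 × 1.45% × 5/12 = $41222.2917
1 Jun – 30 Jun 1995: 1 month at 1.25% → $6823000 × 1.25% × 1/12 = $7107.2917
1 Jul – 31 Dec 1995: 6 months at 1.75% → $6823000 × 1.75% × 6/12 = $59701.2500
Total = $108030.8333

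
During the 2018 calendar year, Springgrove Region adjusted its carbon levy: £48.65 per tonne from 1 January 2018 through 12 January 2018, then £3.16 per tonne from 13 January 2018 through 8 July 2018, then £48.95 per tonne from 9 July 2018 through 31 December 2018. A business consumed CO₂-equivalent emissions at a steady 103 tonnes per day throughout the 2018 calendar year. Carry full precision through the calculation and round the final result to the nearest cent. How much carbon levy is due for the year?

1 January – 12 January 2018: 12 days × 103 tonnes/day = 1,236 tonnes at £48.65/tonne → £60,131.40
13 January – 8 July 2018: 177 days × 103 tonnes/day = 18,231 tonnes at £3.16/tonne → £57,609.96
9 July – 31 December 2018: 176 days × 103 tonnes/day = 18,128 tonnes at £48.95/tonne → £887,365.60

£1,005,106.96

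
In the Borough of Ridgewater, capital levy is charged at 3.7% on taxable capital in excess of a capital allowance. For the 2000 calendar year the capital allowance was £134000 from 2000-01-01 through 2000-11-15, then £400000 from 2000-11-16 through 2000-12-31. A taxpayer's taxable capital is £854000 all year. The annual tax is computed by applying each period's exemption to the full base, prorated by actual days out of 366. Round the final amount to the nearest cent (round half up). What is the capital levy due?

2000-01-01 to 2000-11-15: 320 days, exemption £134000 → (£854000 − £134000) × 3.7% × 320/366 = £23291.8033
2000-11-16 to 2000-12-31: 46 days, exemption £400000 → (£854000 − £400000) × 3.7% × 46/366 = £2111.2240
Total = £25403.0273

£25403.03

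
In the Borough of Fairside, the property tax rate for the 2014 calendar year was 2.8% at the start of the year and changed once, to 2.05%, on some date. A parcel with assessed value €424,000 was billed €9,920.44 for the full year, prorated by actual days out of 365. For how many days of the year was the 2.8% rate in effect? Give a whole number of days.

Let d = days at the first rate; then 365 − d days at the second rate.
€424,000 × [2.8%·d + 2.05%·(365−d)] / 365 = €9,920.44
Solving gives d = 141, so the new rate took effect on May 22, 2014.

141 days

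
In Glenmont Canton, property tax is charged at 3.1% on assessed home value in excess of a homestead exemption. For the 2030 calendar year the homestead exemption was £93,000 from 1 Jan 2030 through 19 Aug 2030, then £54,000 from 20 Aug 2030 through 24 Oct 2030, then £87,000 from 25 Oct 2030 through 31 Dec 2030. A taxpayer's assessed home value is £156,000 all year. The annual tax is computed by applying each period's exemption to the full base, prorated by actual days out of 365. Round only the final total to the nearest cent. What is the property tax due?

1 Jan – 19 Aug 2030: 231 days, exemption £93,000 → (£156,000 − £93,000) × 3.1% × 231/365 = £1,236.0082
20 Aug – 24 Oct 2030: 66 days, exemption £54,000 → (£156,000 − £54,000) × 3.1% × 66/365 = £571.7589
25 Oct – 31 Dec 2030: 68 days, exemption £87,000 → (£156,000 − £87,000) × 3.1% × 68/365 = £398.4986
Total = £2,206.2658

£2,206.27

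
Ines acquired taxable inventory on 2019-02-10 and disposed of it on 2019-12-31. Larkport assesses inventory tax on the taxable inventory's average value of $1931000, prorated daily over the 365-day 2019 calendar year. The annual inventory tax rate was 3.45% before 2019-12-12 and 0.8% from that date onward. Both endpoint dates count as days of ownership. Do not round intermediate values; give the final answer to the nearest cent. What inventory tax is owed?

2019-02-10 to 2019-12-11: 305 days at 3.45% → $1931000 × 3.45% × 305/365 = $55668.3493
2019-12-12 to 2019-12-31: 20 days at 0.8% → $1931000 × 0.8% × 20/365 = $846.4658
Total = $56514.8151

$56514.82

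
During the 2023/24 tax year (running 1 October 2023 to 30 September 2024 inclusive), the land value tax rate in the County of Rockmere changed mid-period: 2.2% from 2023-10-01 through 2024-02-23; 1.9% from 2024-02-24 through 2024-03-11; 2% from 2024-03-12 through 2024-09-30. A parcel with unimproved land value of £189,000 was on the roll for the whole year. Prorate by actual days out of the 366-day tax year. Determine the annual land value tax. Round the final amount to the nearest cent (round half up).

£3,922.01

2023-10-01 to 2024-02-23: 146 days at 2.2% → £189,000 × 2.2% × 146/366 = £1,658.6557
2024-02-24 to 2024-03-11: 17 days at 1.9% → £189,000 × 1.9% × 17/366 = £166.7951
2024-03-12 to 2024-09-30: 203 days at 2% → £189,000 × 2% × 203/366 = £2,096.5574
Total = £3,922.0082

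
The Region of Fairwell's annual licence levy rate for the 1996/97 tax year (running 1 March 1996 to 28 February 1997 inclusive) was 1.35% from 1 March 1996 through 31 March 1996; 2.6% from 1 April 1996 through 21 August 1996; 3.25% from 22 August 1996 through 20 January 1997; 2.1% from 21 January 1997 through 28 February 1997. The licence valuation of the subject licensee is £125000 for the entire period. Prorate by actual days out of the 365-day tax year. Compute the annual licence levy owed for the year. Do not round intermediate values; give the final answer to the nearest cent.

£3388.87

1 March – 31 March 1996: 31 days at 1.35% → £125000 × 1.35% × 31/365 = £143.3219
1 April – 21 August 1996: 143 days at 2.6% → £125000 × 2.6% × 143/365 = £1273.2877
22 August 1996 – 20 January 1997: 152 days at 3.25% → £125000 × 3.25% × 152/365 = £1691.7808
21 January – 28 February 1997: 39 days at 2.1% → £125000 × 2.1% × 39/365 = £280.4795
Total = £3388.8699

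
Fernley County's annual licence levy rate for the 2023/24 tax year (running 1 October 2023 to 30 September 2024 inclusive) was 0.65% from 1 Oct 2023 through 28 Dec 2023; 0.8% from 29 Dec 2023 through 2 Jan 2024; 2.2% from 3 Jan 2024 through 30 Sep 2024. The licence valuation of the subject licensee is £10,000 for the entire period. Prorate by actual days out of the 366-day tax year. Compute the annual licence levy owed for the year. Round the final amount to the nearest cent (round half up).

£180.40

1 Oct – 28 Dec 2023: 89 days at 0.65% → £10,000 × 0.65% × 89/366 = £15.8060
29 Dec 2023 – 2 Jan 2024: 5 days at 0.8% → £10,000 × 0.8% × 5/366 = £1.0929
3 Jan – 30 Sep 2024: 272 days at 2.2% → £10,000 × 2.2% × 272/366 = £163.4973
Total = £180.3962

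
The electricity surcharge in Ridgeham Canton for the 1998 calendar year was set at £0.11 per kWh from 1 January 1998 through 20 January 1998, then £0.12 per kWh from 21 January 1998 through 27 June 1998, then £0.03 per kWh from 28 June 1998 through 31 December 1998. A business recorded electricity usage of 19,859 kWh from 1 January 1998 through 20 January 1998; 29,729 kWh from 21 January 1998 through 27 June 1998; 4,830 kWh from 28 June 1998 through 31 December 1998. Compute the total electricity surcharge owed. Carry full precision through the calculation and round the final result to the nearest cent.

1 January – 20 January 1998: 19,859 kWh at £0.11/kWh → £2,184.49
21 January – 27 June 1998: 29,729 kWh at £0.12/kWh → £3,567.48
28 June – 31 December 1998: 4,830 kWh at £0.03/kWh → £144.90

£5,896.87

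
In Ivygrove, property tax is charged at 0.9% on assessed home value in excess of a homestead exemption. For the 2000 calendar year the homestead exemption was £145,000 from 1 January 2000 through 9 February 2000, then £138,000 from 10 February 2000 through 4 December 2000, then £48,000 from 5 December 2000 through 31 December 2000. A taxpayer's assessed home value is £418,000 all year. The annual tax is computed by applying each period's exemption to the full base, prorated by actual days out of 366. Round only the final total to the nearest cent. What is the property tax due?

£2,572.87

1 January – 9 February 2000: 40 days, exemption £145,000 → (£418,000 − £145,000) × 0.9% × 40/366 = £268.5246
10 February – 4 December 2000: 299 days, exemption £138,000 → (£418,000 − £138,000) × 0.9% × 299/366 = £2,058.6885
5 December – 31 December 2000: 27 days, exemption £48,000 → (£418,000 − £48,000) × 0.9% × 27/366 = £245.6557
Total = £2,572.8689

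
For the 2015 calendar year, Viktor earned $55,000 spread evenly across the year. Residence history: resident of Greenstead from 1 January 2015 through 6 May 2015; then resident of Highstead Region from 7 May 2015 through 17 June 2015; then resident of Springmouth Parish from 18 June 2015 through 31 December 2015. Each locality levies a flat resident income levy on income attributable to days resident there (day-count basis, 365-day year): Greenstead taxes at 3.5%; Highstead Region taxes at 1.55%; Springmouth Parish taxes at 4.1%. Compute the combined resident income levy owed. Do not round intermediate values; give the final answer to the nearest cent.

Greenstead, 1 January – 6 May 2015: 126 days → $55,000 × 3.5% × 126/365 = $664.5205
Highstead Region, 7 May – 17 June 2015: 42 days → $55,000 × 1.55% × 42/365 = $98.0959
Springmouth Parish, 18 June – 31 December 2015: 197 days → $55,000 × 4.1% × 197/365 = $1,217.0822
Total = $1,979.6986

$1,979.70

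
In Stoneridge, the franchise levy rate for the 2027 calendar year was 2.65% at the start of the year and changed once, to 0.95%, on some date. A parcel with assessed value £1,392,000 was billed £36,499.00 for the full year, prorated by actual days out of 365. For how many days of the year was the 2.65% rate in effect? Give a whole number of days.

Let d = days at the first rate; then 365 − d days at the second rate.
£1,392,000 × [2.65%·d + 0.95%·(365−d)] / 365 = £36,499.00
Solving gives d = 359, so the new rate took effect on December 26, 2027.

359 days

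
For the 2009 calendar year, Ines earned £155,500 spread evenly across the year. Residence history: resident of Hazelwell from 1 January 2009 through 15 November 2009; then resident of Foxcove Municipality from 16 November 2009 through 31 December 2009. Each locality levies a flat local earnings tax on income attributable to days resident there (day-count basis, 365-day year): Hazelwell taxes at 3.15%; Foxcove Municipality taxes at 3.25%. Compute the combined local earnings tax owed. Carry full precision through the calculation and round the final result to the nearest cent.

£4,917.85

Hazelwell, 1 January – 15 November 2009: 319 days → £155,500 × 3.15% × 319/365 = £4,280.9363
Foxcove Municipality, 16 November – 31 December 2009: 46 days → £155,500 × 3.25% × 46/365 = £636.9110
Total = £4,917.8473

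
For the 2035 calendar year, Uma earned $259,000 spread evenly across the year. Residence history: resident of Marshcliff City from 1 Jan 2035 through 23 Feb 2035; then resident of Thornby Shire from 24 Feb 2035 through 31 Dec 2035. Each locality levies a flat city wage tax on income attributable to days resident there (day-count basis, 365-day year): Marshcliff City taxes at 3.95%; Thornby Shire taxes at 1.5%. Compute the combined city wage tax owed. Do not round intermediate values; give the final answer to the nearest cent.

$4,823.79

Marshcliff City, 1 Jan – 23 Feb 2035: 54 days → $259,000 × 3.95% × 54/365 = $1,513.5534
Thornby Shire, 24 Feb – 31 Dec 2035: 311 days → $259,000 × 1.5% × 311/365 = $3,310.2329
Total = $4,823.7863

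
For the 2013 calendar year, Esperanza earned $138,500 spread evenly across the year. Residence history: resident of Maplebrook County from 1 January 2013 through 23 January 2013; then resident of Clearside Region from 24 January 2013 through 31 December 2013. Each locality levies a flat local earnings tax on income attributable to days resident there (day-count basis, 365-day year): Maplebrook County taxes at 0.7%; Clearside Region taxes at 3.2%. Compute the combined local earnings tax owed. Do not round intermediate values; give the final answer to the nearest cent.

$4,213.82

Maplebrook County, 1 January – 23 January 2013: 23 days → $138,500 × 0.7% × 23/365 = $61.0918
Clearside Region, 24 January – 31 December 2013: 342 days → $138,500 × 3.2% × 342/365 = $4,152.7233
Total = $4,213.8151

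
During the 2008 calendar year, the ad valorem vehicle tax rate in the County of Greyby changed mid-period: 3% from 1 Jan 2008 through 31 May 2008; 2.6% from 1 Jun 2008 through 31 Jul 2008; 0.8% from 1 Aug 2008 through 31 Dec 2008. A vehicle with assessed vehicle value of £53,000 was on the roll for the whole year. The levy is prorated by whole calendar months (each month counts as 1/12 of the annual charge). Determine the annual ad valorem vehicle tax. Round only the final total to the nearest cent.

1 Jan – 31 May 2008: 5 months at 3% → £53,000 × 3% × 5/12 = £662.5000
1 Jun – 31 Jul 2008: 2 months at 2.6% → £53,000 × 2.6% × 2/12 = £229.6667
1 Aug – 31 Dec 2008: 5 months at 0.8% → £53,000 × 0.8% × 5/12 = £176.6667
Total = £1,068.8333

£1,068.83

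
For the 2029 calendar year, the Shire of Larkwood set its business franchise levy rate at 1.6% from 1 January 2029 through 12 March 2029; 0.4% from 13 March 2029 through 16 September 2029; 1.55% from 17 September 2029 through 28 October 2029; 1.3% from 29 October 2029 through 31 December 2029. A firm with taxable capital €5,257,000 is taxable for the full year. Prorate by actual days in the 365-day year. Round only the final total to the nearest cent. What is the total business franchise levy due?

€48,551.64

1 January – 12 March 2029: 71 days at 1.6% → €5,257,000 × 1.6% × 71/365 = €16,361.5123
13 March – 16 September 2029: 188 days at 0.4% → €5,257,000 × 0.4% × 188/365 = €10,830.8603
17 September – 28 October 2029: 42 days at 1.55% → €5,257,000 × 1.55% × 42/365 = €9,376.1836
29 October – 31 December 2029: 64 days at 1.3% → €5,257,000 × 1.3% × 64/365 = €11,983.0795
Total = €48,551.6356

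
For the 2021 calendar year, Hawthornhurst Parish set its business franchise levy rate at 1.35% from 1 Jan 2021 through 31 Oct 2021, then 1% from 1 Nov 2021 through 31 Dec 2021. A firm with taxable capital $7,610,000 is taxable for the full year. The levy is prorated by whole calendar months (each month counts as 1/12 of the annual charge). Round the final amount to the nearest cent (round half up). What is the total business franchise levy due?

$98,295.83

1 Jan – 31 Oct 2021: 10 months at 1.35% → $7,610,000 × 1.35% × 10/12 = $85,612.5000
1 Nov – 31 Dec 2021: 2 months at 1% → $7,610,000 × 1% × 2/12 = $12,683.3333
Total = $98,295.8333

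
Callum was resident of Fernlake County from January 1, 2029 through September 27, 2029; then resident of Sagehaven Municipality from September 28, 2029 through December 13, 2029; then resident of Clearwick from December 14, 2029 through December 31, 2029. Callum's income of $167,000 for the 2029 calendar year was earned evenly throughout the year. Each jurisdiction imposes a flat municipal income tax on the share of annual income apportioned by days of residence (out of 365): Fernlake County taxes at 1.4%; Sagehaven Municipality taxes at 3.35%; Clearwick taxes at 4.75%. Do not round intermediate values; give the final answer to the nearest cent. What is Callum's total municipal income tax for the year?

Fernlake County, January 1 – September 27, 2029: 270 days → $167,000 × 1.4% × 270/365 = $1,729.4795
Sagehaven Municipality, September 28 – December 13, 2029: 77 days → $167,000 × 3.35% × 77/365 = $1,180.2096
Clearwick, December 14 – December 31, 2029: 18 days → $167,000 × 4.75% × 18/365 = $391.1918
Total = $3,300.8808

$3,300.88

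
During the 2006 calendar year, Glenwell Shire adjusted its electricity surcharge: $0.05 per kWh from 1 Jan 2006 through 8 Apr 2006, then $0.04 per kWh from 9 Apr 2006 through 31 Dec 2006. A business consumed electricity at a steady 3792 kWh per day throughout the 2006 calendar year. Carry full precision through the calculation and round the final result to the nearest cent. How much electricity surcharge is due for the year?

$59,079.36

1 Jan – 8 Apr 2006: 98 days × 3792 kWh/day = 371,616 kWh at $0.05/kWh → $18,580.80
9 Apr – 31 Dec 2006: 267 days × 3792 kWh/day = 1,012,464 kWh at $0.04/kWh → $40,498.56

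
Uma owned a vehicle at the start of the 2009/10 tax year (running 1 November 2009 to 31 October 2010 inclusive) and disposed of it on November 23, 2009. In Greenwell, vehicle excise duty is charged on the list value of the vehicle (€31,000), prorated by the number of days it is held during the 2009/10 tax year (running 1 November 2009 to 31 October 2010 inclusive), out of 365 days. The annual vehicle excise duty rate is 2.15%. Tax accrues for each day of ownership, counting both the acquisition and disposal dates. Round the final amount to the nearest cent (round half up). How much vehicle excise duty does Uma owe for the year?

Days held (November 1 – November 23, 2009): 23 out of 365
Tax = €31,000 × 2.15% × 23/365 = €41.9986

€42.00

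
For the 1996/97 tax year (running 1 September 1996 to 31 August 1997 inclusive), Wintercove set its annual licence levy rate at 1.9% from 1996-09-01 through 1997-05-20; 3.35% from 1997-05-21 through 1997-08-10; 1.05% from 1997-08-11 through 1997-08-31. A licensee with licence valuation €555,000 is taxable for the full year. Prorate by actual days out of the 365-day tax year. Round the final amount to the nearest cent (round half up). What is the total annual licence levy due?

1996-09-01 to 1997-05-20: 262 days at 1.9% → €555,000 × 1.9% × 262/365 = €7,569.2877
1997-05-21 to 1997-08-10: 82 days at 3.35% → €555,000 × 3.35% × 82/365 = €4,176.9452
1997-08-11 to 1997-08-31: 21 days at 1.05% → €555,000 × 1.05% × 21/365 = €335.2808
Total = €12,081.5137

€12,081.51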